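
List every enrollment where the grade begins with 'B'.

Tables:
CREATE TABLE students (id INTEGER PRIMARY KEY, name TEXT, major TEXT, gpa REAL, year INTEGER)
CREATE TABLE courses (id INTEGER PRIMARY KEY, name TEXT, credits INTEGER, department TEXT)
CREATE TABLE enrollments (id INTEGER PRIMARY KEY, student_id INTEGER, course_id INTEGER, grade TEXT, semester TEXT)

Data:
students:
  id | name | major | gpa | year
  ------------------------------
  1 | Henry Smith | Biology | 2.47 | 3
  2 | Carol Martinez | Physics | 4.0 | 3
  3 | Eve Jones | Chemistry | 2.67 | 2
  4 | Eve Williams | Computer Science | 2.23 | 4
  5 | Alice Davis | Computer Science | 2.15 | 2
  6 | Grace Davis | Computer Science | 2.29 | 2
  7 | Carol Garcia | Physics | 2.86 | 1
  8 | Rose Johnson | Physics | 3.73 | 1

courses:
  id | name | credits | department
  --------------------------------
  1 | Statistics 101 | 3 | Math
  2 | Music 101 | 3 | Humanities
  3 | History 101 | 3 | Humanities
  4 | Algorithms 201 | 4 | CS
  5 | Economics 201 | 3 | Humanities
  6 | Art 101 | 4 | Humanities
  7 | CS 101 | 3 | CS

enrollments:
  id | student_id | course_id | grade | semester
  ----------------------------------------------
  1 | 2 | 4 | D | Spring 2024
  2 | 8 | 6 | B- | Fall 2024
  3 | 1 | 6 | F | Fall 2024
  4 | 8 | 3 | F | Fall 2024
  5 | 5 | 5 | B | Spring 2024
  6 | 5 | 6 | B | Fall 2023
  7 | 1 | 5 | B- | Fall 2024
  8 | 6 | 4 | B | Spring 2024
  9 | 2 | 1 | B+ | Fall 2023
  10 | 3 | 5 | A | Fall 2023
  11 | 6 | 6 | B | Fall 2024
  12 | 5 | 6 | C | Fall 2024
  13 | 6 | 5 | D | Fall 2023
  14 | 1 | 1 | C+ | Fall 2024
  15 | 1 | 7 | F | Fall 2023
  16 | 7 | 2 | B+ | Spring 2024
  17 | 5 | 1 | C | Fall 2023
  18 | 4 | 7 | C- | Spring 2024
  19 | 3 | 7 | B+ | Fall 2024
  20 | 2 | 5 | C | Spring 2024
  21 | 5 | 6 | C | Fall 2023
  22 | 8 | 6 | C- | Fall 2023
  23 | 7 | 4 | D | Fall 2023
SELECT id, grade FROM enrollments WHERE grade LIKE 'B%'

Execution result:
id | grade
2 | B-
5 | B
6 | B
7 | B-
8 | B
9 | B+
11 | B
16 | B+
19 | B+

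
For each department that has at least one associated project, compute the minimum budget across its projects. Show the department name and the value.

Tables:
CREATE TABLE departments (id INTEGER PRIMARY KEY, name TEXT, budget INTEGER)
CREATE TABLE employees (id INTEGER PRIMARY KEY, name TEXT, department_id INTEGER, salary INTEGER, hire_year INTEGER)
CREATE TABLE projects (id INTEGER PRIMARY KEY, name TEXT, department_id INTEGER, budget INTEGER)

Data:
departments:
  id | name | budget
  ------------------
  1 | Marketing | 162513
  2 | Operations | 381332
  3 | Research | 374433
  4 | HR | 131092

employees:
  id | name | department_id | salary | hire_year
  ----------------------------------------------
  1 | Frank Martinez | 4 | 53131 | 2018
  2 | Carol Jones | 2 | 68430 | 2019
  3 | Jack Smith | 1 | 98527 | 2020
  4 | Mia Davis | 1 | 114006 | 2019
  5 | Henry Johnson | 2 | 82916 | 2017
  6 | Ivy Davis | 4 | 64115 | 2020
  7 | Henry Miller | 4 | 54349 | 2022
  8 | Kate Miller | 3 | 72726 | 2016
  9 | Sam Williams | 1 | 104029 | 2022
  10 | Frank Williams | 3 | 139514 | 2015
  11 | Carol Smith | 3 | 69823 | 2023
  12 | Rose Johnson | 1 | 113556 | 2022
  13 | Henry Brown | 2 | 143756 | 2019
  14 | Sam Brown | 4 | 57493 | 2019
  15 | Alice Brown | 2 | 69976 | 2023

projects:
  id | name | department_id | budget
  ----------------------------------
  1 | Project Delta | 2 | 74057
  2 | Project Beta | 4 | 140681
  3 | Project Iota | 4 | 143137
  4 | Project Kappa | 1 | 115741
SELECT p.name, MIN(c.budget) AS min_budget FROM projects c JOIN departments p ON c.department_id = p.id GROUP BY p.id, p.name

Execution result:
name | min_budget
Marketing | 115741
Operations | 74057
HR | 140681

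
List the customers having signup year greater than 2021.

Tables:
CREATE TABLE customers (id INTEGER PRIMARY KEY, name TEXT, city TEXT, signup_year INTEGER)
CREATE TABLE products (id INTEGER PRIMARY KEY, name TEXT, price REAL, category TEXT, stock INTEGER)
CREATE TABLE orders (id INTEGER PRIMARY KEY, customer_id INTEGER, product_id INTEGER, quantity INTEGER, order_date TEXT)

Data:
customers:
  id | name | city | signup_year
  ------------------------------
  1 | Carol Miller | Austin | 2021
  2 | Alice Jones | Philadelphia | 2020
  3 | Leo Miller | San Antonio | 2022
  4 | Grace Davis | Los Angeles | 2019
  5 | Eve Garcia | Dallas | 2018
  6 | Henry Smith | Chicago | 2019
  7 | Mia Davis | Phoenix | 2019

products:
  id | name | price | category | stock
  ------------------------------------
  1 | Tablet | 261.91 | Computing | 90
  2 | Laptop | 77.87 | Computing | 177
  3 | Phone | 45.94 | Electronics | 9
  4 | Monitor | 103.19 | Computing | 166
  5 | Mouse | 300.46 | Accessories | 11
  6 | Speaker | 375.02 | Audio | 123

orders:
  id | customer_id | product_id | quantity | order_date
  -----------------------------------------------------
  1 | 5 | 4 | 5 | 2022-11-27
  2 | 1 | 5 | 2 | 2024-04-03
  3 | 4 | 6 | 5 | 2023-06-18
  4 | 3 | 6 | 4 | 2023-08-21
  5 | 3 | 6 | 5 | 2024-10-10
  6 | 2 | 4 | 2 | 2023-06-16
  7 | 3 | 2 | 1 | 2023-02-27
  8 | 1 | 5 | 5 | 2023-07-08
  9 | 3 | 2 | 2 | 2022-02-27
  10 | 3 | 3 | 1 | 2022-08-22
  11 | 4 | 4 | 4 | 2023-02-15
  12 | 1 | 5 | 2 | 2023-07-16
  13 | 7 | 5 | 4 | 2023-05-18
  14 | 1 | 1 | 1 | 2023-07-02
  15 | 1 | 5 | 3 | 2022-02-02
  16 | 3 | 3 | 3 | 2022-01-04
SELECT name, signup_year FROM customers WHERE signup_year > 2021

Execution result:
name | signup_year
Leo Miller | 2022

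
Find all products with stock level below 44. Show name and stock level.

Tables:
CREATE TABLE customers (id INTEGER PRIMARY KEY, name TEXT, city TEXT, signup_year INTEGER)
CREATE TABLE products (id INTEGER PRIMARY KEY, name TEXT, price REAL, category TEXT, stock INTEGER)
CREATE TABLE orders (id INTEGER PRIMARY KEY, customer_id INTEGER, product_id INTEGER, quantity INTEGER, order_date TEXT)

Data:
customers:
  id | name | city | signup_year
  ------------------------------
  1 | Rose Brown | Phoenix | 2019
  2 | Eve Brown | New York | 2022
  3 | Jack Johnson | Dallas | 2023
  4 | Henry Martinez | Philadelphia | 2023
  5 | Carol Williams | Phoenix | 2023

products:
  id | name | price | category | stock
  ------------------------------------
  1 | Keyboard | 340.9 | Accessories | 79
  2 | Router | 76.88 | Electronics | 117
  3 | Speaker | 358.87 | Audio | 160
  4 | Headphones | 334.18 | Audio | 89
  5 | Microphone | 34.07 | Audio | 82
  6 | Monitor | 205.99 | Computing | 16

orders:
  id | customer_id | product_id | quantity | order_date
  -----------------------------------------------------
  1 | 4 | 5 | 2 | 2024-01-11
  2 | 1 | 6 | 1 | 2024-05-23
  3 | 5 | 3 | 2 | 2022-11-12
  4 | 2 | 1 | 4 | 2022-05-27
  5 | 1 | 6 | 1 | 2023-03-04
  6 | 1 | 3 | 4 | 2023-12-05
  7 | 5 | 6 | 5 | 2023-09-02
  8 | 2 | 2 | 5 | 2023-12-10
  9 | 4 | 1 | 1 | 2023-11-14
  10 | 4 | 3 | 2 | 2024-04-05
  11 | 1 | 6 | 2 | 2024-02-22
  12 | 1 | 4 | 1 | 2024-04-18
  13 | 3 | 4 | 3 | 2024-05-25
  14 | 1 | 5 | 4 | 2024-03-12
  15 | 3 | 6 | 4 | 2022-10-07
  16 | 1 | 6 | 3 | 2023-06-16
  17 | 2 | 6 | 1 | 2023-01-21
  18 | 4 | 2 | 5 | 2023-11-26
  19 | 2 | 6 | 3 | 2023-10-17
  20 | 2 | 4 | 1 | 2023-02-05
SELECT name, stock FROM products WHERE stock < 44

Execution result:
name | stock
Monitor | 16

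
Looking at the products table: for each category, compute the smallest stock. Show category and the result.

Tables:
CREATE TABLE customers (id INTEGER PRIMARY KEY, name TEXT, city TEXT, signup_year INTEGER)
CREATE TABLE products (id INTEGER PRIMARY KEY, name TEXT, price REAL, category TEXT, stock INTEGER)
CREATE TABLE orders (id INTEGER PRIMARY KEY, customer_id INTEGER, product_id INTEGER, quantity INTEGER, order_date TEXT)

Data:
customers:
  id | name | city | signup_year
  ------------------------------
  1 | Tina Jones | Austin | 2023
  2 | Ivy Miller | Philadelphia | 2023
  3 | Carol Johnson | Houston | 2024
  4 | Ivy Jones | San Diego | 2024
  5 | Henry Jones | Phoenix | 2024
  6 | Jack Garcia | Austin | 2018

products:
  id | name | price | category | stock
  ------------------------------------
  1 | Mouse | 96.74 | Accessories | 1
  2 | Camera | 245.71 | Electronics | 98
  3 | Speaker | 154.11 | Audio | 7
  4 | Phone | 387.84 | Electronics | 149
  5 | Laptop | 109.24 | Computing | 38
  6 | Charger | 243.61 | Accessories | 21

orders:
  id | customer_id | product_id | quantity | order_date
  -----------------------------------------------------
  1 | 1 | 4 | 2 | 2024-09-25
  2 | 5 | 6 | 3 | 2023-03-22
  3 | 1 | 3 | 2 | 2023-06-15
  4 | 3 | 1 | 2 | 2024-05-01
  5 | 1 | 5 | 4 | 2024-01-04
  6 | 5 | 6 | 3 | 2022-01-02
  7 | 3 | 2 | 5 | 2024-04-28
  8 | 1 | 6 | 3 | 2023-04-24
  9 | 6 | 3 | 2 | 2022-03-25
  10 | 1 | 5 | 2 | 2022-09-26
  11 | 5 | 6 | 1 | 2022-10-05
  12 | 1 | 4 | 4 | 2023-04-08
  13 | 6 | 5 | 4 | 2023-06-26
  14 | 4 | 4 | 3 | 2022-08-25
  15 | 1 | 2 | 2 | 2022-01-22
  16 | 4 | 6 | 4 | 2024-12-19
SELECT category, MIN(stock) AS min_stock FROM products GROUP BY category

Execution result:
category | min_stock
Accessories | 1
Audio | 7
Computing | 38
Electronics | 98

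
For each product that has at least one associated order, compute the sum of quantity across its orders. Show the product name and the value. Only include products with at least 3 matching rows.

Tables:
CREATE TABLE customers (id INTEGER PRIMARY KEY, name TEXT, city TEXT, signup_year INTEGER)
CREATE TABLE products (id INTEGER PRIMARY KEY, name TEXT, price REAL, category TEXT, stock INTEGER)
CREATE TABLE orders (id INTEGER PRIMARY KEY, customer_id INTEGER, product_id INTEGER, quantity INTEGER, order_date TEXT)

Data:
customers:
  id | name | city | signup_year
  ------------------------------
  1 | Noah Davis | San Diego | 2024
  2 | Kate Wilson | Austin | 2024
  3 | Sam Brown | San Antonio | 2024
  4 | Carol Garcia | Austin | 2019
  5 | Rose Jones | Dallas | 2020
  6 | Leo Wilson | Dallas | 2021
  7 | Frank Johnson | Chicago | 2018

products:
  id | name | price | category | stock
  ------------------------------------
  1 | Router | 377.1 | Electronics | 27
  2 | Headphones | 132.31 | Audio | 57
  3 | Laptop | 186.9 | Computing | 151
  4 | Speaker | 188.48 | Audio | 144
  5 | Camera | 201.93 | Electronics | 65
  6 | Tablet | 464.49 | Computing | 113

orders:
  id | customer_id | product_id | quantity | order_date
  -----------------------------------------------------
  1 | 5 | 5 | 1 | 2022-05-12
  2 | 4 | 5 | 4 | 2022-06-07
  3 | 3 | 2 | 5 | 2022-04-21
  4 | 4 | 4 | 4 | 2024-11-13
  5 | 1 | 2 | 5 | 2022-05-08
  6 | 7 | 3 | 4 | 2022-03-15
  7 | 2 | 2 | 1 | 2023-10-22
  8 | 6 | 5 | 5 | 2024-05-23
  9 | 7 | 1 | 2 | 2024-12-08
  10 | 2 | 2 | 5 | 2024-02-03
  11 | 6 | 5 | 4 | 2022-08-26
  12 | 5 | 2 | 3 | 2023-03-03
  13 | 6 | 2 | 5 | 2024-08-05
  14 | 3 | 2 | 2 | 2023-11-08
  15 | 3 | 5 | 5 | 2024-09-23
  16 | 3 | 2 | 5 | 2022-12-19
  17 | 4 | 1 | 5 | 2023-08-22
SELECT p.name, SUM(c.quantity) AS sum_quantity FROM orders c JOIN products p ON c.product_id = p.id GROUP BY p.id, p.name HAVING COUNT(*) >= 3

Execution result:
name | sum_quantity
Headphones | 31
Camera | 19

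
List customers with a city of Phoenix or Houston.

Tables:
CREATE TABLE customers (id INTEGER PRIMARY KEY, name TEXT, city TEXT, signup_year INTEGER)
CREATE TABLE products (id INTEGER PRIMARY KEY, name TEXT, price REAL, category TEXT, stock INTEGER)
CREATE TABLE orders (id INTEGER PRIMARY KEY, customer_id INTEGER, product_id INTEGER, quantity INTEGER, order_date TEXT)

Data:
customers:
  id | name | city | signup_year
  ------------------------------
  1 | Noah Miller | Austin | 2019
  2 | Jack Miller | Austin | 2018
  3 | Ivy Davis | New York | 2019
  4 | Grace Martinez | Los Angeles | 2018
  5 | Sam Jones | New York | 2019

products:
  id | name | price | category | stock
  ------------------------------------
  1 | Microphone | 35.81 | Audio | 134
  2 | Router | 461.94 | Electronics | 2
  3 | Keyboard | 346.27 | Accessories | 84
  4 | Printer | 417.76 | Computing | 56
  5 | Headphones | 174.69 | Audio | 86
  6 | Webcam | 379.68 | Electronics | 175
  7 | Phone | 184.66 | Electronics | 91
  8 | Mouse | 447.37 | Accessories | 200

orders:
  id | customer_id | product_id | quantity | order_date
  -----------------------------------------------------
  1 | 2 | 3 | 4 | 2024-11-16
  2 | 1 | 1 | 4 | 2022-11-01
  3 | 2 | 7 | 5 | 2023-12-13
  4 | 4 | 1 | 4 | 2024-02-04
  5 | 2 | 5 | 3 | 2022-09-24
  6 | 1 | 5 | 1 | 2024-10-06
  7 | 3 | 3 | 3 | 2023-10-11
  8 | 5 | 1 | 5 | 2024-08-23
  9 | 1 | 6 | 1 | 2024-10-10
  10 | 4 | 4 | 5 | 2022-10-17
SELECT name, city FROM customers WHERE city IN ('Phoenix', 'Houston')

Execution result:
(no rows)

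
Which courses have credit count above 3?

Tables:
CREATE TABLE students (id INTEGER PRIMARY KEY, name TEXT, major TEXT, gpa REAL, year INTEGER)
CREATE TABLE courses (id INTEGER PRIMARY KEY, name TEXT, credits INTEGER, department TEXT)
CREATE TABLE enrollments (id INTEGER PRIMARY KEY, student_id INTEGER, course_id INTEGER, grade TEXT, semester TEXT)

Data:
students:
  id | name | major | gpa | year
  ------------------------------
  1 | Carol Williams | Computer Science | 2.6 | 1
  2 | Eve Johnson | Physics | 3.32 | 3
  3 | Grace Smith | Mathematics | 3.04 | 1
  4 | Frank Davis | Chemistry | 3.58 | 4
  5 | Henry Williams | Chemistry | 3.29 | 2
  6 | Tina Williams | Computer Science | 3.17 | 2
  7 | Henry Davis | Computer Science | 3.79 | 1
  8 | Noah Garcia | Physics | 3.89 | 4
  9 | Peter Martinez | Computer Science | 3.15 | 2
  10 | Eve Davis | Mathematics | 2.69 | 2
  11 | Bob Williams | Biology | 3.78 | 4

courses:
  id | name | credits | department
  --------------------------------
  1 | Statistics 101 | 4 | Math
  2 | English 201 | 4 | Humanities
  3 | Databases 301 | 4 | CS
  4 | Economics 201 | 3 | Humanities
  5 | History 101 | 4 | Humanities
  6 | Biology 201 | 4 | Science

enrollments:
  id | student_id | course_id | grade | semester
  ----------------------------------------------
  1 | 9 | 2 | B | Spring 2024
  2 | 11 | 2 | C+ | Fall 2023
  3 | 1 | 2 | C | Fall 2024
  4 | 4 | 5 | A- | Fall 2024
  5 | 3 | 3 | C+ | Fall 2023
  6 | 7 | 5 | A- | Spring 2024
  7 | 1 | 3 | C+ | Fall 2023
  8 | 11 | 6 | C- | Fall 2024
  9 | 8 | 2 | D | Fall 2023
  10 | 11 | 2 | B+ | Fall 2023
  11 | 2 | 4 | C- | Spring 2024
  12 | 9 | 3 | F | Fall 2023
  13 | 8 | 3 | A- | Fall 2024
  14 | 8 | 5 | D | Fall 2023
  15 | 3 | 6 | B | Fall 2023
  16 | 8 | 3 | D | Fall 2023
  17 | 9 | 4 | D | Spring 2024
SELECT name, credits FROM courses WHERE credits > 3

Execution result:
name | credits
Statistics 101 | 4
English 201 | 4
Databases 301 | 4
History 101 | 4
Biology 201 | 4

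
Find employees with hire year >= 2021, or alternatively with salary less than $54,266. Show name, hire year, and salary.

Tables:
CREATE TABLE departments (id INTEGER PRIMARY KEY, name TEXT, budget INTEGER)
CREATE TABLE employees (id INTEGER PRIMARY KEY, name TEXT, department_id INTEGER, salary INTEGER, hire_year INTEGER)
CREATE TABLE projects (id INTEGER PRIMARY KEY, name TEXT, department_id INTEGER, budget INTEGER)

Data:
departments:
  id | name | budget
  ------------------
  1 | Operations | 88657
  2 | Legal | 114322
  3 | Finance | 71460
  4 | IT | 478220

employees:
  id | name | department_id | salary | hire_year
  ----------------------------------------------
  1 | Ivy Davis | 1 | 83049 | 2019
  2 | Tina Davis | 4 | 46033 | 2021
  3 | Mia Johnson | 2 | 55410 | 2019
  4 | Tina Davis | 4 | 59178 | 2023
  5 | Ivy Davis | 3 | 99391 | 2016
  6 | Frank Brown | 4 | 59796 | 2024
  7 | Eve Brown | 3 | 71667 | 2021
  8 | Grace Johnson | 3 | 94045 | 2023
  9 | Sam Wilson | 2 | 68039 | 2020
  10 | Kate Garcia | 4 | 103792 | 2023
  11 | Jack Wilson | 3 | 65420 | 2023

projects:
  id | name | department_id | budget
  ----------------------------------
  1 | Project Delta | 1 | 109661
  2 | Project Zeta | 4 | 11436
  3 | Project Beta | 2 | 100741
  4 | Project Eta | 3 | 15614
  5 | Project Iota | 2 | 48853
SELECT name, hire_year, salary FROM employees WHERE hire_year >= 2021 OR salary < 54266

Execution result:
name | hire_year | salary
Tina Davis | 2021 | 46033
Tina Davis | 2023 | 59178
Frank Brown | 2024 | 59796
Eve Brown | 2021 | 71667
Grace Johnson | 2023 | 94045
Kate Garcia | 2023 | 103792
Jack Wilson | 2023 | 65420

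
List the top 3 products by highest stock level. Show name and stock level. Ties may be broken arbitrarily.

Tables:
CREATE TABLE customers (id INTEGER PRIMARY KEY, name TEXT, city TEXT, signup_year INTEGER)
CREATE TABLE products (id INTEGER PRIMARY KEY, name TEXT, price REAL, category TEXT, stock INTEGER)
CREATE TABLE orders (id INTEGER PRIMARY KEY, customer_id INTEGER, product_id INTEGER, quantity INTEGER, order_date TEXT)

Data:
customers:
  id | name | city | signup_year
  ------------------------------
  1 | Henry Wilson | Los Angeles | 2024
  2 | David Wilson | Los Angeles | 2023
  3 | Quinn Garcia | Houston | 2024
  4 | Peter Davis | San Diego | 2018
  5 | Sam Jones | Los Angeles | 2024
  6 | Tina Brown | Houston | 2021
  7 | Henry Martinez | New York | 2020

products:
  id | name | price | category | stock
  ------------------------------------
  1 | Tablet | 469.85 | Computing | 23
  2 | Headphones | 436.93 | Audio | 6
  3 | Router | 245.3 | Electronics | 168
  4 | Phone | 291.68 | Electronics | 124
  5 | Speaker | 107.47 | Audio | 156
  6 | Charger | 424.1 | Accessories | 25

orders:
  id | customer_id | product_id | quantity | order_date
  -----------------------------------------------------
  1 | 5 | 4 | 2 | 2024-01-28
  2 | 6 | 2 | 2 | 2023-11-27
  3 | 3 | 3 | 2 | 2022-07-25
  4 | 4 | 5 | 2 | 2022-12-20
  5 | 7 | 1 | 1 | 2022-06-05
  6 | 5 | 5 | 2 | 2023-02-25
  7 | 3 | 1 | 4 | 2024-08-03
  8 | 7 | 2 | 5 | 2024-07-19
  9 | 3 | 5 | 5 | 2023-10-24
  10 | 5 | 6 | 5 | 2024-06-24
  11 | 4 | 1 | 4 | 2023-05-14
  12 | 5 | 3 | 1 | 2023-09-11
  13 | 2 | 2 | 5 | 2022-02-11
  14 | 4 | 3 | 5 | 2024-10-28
SELECT name, stock FROM products ORDER BY stock DESC LIMIT 3

Execution result:
name | stock
Router | 168
Speaker | 156
Phone | 124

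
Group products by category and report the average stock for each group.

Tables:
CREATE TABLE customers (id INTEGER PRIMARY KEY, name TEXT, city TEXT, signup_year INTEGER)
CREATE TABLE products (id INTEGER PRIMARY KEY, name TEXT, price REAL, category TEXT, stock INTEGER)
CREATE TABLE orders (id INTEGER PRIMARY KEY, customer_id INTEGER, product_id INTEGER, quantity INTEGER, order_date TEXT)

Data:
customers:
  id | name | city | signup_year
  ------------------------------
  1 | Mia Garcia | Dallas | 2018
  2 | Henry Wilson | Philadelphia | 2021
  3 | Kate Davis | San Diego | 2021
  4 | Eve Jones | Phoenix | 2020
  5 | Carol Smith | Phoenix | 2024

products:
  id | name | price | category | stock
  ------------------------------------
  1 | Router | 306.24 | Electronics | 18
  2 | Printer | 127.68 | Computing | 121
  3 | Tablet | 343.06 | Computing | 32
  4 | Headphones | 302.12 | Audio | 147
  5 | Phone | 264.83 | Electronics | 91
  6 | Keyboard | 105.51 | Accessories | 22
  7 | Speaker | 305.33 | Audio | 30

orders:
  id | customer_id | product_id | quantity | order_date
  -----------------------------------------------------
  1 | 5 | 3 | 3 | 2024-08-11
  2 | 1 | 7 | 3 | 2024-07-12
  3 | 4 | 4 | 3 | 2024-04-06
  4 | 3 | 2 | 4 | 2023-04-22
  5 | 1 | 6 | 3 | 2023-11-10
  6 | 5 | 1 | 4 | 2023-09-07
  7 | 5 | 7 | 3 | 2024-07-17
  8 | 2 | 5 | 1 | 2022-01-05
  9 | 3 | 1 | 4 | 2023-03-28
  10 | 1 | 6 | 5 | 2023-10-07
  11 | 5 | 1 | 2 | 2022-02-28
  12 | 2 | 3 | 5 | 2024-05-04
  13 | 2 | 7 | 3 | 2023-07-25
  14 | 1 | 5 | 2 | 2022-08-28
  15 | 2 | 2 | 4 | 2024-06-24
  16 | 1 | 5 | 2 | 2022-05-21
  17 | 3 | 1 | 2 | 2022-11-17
SELECT category, AVG(stock) AS avg_stock FROM products GROUP BY category

Execution result:
category | avg_stock
Accessories | 22.00
Audio | 88.50
Computing | 76.50
Electronics | 54.50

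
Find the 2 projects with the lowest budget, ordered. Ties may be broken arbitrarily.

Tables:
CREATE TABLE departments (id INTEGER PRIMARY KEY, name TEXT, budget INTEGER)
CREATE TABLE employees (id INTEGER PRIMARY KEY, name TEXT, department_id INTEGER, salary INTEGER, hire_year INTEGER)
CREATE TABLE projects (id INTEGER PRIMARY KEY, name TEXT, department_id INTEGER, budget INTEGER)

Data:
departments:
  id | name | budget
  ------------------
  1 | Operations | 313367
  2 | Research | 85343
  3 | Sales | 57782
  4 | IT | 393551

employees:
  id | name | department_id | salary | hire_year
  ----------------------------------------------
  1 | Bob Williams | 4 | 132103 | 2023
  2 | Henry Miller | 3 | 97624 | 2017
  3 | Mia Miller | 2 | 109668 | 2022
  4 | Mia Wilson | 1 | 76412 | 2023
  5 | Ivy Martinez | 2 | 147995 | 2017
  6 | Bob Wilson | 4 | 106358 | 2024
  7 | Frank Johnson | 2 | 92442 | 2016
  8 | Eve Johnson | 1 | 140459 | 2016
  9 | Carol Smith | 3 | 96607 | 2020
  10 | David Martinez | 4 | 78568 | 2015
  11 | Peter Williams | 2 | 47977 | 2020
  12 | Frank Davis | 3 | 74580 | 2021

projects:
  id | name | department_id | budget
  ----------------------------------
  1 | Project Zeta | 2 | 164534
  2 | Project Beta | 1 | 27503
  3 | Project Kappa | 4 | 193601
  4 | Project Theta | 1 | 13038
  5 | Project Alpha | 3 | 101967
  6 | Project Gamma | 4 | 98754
SELECT name, budget FROM projects ORDER BY budget ASC LIMIT 2

Execution result:
name | budget
Project Theta | 13038
Project Beta | 27503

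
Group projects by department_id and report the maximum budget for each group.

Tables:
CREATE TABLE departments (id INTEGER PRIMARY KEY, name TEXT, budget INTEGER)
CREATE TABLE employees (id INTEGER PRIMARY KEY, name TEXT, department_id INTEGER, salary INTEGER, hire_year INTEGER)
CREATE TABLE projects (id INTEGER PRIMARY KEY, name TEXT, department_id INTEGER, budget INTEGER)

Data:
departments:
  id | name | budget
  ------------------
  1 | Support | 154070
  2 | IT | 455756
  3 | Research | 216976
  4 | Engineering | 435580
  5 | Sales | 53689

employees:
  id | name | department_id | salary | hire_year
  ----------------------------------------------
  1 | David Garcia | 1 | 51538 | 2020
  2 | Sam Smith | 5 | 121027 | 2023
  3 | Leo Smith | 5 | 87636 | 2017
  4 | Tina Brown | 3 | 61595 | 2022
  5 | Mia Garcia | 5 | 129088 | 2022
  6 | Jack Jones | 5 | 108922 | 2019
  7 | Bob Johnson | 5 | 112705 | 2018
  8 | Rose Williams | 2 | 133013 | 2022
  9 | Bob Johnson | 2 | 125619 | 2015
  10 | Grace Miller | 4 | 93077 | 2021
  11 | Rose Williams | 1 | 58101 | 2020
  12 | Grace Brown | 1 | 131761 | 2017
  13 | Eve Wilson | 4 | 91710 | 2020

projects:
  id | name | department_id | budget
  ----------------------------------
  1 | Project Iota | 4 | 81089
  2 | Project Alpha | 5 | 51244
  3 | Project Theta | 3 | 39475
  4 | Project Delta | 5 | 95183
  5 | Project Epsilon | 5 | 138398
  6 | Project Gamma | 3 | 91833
SELECT department_id, MAX(budget) AS max_budget FROM projects GROUP BY department_id

Execution result:
department_id | max_budget
3 | 91833
4 | 81089
5 | 138398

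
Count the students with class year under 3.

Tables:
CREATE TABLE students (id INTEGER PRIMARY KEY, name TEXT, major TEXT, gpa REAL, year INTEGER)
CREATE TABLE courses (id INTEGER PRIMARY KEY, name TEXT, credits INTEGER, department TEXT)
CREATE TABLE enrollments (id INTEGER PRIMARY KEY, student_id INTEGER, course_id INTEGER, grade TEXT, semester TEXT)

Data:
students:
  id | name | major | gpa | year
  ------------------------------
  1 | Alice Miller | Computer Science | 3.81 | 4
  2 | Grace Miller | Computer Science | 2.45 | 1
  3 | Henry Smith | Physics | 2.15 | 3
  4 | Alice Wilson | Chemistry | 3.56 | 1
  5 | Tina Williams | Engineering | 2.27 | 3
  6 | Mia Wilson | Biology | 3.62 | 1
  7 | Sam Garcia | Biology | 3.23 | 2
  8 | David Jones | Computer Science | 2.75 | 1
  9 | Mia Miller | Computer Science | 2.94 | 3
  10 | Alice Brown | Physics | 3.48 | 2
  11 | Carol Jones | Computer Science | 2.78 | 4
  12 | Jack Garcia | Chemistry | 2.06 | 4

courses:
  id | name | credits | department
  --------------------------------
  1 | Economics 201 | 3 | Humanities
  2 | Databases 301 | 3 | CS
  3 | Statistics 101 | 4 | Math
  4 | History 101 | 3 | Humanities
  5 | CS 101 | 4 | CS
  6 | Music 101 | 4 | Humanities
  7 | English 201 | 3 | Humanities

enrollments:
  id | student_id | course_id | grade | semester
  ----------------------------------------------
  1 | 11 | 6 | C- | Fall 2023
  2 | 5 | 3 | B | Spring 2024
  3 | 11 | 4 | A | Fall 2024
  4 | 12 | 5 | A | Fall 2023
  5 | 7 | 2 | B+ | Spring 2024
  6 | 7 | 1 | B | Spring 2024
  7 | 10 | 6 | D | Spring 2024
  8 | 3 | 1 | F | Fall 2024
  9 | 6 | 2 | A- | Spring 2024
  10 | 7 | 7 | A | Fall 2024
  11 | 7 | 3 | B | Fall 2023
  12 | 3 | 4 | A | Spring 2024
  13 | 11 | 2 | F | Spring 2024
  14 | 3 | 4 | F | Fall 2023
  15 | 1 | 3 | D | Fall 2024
SELECT COUNT(*) FROM students WHERE year < 3

Execution result:
6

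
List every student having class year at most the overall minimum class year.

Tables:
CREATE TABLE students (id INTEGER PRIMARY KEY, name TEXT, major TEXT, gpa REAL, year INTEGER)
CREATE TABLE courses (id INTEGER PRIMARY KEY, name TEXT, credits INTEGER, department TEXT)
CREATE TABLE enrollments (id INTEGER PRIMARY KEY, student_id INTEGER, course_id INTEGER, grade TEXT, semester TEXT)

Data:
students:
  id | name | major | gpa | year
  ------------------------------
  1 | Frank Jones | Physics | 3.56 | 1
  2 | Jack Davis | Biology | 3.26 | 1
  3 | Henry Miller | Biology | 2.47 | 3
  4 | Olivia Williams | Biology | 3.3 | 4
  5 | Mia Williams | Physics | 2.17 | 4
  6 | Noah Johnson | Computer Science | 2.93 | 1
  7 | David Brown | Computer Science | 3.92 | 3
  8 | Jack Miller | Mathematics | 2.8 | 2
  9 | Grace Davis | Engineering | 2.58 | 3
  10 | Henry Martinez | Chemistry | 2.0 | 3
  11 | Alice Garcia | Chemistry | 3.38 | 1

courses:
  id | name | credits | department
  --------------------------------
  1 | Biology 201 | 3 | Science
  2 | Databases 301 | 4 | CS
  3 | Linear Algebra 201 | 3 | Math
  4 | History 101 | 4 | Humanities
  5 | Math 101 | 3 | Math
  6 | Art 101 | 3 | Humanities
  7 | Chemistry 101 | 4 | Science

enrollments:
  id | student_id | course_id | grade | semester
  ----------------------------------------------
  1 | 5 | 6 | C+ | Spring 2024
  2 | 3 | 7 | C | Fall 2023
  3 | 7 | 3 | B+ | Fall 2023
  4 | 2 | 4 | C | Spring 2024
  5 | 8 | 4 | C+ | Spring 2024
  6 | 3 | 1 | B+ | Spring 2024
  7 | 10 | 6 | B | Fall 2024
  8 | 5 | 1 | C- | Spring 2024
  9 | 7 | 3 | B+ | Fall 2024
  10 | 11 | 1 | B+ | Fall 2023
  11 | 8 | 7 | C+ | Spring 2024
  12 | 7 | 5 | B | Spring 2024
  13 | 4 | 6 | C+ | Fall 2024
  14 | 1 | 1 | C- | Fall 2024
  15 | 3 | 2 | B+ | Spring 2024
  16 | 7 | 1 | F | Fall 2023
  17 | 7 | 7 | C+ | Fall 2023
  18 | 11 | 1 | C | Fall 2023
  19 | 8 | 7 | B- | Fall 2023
SELECT name, year FROM students WHERE year <= (SELECT MIN(year) FROM students)

Execution result:
name | year
Frank Jones | 1
Jack Davis | 1
Noah Johnson | 1
Alice Garcia | 1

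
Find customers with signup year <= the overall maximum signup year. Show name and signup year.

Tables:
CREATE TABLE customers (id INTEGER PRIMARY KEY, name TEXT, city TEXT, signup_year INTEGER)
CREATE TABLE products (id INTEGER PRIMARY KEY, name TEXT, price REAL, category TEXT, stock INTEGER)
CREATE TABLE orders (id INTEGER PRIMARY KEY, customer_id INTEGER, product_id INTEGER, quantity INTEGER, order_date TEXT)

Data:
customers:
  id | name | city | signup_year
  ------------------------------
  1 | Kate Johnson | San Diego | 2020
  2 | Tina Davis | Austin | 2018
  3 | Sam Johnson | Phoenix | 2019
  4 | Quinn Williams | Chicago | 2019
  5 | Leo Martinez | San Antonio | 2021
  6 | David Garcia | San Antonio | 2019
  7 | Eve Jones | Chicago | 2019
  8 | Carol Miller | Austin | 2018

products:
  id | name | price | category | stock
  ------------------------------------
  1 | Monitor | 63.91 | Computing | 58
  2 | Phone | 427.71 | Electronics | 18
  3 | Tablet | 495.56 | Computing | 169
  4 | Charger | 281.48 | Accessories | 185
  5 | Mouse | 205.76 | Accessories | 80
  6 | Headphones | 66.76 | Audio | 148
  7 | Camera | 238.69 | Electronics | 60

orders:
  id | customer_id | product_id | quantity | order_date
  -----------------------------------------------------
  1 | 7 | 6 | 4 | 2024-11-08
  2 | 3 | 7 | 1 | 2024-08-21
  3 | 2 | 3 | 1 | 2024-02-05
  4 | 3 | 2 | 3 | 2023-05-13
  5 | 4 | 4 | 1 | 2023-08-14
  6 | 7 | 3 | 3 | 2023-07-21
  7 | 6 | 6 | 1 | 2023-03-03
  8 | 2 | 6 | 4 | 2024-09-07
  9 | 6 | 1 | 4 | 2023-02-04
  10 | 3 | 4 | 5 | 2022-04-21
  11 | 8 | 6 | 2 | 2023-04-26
SELECT name, signup_year FROM customers WHERE signup_year <= (SELECT MAX(signup_year) FROM customers)

Execution result:
name | signup_year
Kate Johnson | 2020
Tina Davis | 2018
Sam Johnson | 2019
Quinn Williams | 2019
Leo Martinez | 2021
David Garcia | 2019
Eve Jones | 2019
Carol Miller | 2018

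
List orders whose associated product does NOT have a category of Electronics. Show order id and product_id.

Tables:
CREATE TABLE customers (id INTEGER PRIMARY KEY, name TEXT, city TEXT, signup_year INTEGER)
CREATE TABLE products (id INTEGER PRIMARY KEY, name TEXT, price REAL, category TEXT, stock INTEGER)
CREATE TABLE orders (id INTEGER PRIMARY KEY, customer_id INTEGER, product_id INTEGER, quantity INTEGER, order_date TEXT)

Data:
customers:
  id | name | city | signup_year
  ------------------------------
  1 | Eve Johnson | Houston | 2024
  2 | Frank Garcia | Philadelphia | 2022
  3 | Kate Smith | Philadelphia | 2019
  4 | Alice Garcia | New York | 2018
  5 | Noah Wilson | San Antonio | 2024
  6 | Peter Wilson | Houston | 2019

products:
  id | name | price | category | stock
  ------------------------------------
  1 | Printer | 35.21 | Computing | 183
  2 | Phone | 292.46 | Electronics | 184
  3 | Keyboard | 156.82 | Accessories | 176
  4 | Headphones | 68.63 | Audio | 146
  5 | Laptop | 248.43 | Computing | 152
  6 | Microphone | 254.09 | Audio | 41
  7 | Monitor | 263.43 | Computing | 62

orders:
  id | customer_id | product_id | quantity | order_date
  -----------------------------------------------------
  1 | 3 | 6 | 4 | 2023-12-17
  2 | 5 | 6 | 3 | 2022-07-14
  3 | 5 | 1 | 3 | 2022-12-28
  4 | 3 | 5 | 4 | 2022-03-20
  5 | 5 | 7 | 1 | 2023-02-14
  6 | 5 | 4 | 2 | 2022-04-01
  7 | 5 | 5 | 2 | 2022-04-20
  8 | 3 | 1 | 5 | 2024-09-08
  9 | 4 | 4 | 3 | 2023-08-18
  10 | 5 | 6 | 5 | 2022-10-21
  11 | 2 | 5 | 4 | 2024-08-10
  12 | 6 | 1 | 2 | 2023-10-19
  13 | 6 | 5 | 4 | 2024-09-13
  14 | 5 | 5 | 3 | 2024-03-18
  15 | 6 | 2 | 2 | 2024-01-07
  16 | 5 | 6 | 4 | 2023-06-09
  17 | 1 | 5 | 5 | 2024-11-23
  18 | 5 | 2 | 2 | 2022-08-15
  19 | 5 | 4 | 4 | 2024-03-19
SELECT id, product_id FROM orders WHERE product_id NOT IN (SELECT id FROM products WHERE category = 'Electronics')

Execution result:
id | product_id
1 | 6
2 | 6
3 | 1
4 | 5
5 | 7
6 | 4
7 | 5
8 | 1
9 | 4
10 | 6
11 | 5
12 | 1
13 | 5
14 | 5
16 | 6
17 | 5
19 | 4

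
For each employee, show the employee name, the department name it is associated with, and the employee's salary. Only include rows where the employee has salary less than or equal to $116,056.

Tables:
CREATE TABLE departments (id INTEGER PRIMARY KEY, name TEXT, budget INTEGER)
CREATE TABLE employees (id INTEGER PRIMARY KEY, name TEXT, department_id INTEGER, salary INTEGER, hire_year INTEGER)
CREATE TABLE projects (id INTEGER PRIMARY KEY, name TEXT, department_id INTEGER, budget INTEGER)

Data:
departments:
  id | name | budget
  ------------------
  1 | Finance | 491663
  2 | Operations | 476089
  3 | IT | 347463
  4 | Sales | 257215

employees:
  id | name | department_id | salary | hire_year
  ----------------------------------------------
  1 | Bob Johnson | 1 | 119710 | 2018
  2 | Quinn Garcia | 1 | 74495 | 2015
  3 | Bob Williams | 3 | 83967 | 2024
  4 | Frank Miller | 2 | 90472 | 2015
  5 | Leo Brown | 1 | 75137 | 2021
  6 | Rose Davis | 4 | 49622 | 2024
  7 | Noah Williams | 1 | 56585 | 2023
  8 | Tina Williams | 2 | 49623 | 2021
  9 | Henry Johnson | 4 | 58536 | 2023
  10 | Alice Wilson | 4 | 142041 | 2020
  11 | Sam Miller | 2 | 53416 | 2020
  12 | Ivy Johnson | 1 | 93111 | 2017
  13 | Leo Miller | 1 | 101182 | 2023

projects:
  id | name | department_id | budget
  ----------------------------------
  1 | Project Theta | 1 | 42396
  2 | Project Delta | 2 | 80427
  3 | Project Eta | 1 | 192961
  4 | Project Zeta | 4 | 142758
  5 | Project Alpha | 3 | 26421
SELECT c.name, p.name AS department, c.salary FROM employees c JOIN departments p ON c.department_id = p.id WHERE c.salary <= 116056

Execution result:
name | department | salary
Quinn Garcia | Finance | 74495
Bob Williams | IT | 83967
Frank Miller | Operations | 90472
Leo Brown | Finance | 75137
Rose Davis | Sales | 49622
Noah Williams | Finance | 56585
Tina Williams | Operations | 49623
Henry Johnson | Sales | 58536
Sam Miller | Operations | 53416
Ivy Johnson | Finance | 93111
Leo Miller | Finance | 101182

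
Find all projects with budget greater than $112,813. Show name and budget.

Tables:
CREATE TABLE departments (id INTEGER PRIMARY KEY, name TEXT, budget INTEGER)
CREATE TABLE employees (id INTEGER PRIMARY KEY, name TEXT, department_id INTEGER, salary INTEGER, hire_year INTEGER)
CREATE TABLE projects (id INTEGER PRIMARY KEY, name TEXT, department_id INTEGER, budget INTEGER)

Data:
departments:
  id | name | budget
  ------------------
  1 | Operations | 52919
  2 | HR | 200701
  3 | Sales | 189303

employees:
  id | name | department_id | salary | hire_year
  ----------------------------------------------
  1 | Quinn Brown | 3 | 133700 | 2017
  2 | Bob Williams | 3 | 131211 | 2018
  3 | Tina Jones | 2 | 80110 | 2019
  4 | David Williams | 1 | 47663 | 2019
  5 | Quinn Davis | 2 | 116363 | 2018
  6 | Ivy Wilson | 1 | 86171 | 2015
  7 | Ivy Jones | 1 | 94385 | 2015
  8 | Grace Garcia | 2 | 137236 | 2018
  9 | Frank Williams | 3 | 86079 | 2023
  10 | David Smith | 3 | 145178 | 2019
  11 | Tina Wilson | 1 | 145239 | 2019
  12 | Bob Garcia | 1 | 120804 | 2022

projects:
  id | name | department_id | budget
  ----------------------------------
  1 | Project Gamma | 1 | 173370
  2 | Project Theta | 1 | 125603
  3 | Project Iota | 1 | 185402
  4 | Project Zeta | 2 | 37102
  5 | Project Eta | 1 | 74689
SELECT name, budget FROM projects WHERE budget > 112813

Execution result:
name | budget
Project Gamma | 173370
Project Theta | 125603
Project Iota | 185402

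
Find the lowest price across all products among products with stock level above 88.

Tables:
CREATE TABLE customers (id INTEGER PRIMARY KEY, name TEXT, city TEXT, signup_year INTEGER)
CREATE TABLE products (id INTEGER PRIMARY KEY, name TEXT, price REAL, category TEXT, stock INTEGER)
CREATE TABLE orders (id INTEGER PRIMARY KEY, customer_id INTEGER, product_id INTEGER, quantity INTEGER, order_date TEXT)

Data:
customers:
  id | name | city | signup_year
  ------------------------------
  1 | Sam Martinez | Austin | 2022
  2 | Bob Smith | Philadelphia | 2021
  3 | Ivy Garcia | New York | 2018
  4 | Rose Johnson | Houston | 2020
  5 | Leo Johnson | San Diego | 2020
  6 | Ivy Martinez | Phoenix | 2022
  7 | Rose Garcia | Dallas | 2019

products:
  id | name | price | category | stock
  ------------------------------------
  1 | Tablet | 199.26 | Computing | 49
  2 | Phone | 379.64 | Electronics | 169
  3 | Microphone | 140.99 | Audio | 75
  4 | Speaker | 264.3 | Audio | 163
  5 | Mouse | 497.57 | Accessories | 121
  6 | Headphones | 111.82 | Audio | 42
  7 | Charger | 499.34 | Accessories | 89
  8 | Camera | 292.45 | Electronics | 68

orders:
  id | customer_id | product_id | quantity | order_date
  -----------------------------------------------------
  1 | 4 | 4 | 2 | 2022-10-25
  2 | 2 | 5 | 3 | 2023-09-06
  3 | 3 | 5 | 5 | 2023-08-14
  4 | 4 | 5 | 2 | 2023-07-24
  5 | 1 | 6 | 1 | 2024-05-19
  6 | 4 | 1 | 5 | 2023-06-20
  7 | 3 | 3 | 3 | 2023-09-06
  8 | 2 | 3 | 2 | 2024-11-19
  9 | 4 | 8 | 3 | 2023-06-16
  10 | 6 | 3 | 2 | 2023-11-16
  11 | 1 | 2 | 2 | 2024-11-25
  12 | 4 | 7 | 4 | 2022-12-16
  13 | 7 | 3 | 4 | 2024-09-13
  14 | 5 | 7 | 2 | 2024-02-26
SELECT MIN(price) FROM products WHERE stock > 88

Execution result:
264.30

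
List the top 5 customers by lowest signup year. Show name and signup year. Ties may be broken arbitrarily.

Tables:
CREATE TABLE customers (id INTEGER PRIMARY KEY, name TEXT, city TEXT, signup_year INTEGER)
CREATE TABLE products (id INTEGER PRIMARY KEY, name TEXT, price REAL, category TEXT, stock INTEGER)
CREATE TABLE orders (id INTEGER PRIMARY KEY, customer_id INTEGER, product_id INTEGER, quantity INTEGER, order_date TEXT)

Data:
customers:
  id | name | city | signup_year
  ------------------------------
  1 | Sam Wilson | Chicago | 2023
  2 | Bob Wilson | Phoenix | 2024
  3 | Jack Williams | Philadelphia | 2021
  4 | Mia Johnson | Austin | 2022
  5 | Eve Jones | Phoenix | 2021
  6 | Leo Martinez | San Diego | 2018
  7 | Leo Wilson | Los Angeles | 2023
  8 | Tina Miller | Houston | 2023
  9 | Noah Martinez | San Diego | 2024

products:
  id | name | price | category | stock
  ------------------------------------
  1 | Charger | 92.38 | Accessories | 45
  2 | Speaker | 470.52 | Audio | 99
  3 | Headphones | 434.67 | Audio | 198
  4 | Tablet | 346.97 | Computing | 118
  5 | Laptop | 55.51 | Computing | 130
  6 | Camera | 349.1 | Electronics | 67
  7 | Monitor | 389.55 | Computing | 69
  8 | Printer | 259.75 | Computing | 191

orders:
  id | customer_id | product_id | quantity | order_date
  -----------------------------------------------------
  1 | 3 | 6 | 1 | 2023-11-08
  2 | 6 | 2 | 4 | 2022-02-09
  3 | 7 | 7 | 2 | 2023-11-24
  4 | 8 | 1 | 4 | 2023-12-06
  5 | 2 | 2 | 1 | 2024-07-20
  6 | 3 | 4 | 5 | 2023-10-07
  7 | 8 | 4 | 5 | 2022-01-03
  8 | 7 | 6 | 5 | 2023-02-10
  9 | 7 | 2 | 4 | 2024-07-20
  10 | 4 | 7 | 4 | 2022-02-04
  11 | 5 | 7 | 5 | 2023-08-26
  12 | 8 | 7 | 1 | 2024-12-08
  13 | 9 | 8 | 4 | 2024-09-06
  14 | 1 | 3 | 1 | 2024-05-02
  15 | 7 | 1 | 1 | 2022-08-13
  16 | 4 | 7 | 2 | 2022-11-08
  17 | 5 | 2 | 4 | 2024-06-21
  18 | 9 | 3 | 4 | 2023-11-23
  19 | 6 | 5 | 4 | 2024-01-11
SELECT name, signup_year FROM customers ORDER BY signup_year ASC LIMIT 5

Execution result:
name | signup_year
Leo Martinez | 2018
Jack Williams | 2021
Eve Jones | 2021
Mia Johnson | 2022
Sam Wilson | 2023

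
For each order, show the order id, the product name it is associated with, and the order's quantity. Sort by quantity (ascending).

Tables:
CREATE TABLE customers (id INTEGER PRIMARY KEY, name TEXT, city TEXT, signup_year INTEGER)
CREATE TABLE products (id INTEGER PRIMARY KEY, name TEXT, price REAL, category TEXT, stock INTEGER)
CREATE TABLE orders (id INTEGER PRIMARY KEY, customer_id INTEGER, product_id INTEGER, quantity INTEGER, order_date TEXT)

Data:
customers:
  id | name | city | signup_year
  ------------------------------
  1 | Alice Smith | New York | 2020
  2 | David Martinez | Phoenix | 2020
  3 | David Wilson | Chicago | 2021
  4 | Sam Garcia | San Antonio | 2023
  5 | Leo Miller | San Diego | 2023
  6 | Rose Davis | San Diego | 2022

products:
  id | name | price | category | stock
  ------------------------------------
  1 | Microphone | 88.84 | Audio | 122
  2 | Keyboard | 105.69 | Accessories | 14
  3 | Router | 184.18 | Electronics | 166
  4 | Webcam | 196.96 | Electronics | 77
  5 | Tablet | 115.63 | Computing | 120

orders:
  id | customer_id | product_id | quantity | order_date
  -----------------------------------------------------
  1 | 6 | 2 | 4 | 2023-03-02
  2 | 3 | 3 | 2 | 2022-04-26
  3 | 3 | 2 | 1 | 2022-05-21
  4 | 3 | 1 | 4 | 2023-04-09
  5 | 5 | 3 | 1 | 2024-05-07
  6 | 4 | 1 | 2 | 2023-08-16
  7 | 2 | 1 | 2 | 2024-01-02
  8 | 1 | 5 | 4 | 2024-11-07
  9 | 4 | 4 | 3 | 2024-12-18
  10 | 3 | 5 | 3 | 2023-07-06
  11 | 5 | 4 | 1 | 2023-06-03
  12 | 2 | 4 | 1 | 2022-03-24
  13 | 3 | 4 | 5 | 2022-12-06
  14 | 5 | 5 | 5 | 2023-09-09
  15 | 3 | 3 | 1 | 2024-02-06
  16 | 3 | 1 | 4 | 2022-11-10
SELECT c.id, p.name AS product, c.quantity FROM orders c JOIN products p ON c.product_id = p.id ORDER BY c.quantity ASC

Execution result:
id | product | quantity
3 | Keyboard | 1
5 | Router | 1
11 | Webcam | 1
12 | Webcam | 1
15 | Router | 1
2 | Router | 2
6 | Microphone | 2
7 | Microphone | 2
9 | Webcam | 3
10 | Tablet | 3
1 | Keyboard | 4
4 | Microphone | 4
8 | Tablet | 4
16 | Microphone | 4
13 | Webcam | 5
14 | Tablet | 5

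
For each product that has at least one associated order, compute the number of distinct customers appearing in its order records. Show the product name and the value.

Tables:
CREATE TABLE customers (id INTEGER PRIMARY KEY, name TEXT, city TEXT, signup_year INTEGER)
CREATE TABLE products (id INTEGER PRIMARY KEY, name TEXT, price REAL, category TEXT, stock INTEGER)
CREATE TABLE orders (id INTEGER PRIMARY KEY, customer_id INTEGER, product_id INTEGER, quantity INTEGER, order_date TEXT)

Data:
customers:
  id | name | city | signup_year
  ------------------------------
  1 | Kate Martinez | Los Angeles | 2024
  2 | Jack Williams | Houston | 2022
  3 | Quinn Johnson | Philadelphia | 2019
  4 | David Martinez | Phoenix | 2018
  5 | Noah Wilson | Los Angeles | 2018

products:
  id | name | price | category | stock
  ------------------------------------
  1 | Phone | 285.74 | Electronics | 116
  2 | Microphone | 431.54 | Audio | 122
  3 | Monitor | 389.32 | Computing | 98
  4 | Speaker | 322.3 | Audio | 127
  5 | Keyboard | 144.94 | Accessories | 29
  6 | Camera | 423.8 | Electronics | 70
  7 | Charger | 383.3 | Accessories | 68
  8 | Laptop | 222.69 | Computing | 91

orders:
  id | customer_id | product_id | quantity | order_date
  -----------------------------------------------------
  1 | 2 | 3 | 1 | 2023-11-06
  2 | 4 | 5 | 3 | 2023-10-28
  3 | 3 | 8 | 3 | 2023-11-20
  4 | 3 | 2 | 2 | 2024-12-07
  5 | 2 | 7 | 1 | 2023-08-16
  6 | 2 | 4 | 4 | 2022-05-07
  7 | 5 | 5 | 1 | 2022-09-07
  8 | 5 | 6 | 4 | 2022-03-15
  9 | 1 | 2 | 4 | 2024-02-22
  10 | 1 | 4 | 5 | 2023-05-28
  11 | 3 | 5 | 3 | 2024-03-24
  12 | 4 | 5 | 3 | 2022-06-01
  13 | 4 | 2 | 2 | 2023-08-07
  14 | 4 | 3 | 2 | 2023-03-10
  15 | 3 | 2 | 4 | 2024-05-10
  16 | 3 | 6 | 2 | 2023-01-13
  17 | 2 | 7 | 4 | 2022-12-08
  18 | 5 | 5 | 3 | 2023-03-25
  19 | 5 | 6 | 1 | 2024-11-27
SELECT p.name, COUNT(DISTINCT c.customer_id) AS distinct_customer_count FROM orders c JOIN products p ON c.product_id = p.id GROUP BY p.id, p.name

Execution result:
name | distinct_customer_count
Microphone | 3
Monitor | 2
Speaker | 2
Keyboard | 3
Camera | 2
Charger | 1
Laptop | 1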